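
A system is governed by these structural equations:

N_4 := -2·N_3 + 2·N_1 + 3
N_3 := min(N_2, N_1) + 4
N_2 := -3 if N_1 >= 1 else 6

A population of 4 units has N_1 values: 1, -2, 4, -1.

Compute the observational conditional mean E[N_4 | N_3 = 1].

Observing N_3=1 restricts to units where N_3's equation naturally yields 1: N_1 ∈ {1, 4}. In that subpopulation N_4 = 3, 9, mean 6.

6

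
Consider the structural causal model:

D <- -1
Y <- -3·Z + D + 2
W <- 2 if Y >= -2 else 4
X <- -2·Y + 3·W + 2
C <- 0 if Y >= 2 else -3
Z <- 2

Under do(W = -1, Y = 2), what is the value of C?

0

The joint intervention fixes W = -1, Y = 2, removing each variable's own equation.
C = 0 if Y >= 2 else -3  [with Y=2]  = 0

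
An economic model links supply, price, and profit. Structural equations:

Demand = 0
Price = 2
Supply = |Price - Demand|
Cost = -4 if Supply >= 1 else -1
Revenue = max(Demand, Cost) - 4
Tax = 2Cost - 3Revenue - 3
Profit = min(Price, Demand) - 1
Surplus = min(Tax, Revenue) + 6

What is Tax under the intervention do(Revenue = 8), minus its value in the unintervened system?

The intervention breaks the incoming arrows to Revenue: Revenue = max(Demand, Cost) - 4 no longer applies, and Revenue = 8.
Supply = |Price - Demand|  [with Price=2, Demand=0]  = 2
Cost = -4 if Supply >= 1 else -1  [with Supply=2]  = -4
Tax = 2Cost - 3Revenue - 3  [with Cost=-4, Revenue=8]  = -35
Without intervention: Supply = |Price - Demand|  [with Price=2, Demand=0]  = 2; Cost = -4 if Supply >= 1 else -1  [with Supply=2]  = -4; Revenue = max(Demand, Cost) - 4  [with Demand=0, Cost=-4]  = -4; Tax = 2Cost - 3Revenue - 3  [with Cost=-4, Revenue=-4]  = 1.
Change = -35 − 1 = -36.

-36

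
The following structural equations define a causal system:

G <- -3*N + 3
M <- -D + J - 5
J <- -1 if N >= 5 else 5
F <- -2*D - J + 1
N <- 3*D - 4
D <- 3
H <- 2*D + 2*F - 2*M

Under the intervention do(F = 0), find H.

24

The intervention breaks the incoming arrows to F: F <- -2*D - J + 1 no longer applies, and F = 0.
N = 3*D - 4  [with D=3]  = 5
J = -1 if N >= 5 else 5  [with N=5]  = -1
M = -D + J - 5  [with D=3, J=-1]  = -9
H = 2*D + 2*F - 2*M  [with D=3, F=0, M=-9]  = 24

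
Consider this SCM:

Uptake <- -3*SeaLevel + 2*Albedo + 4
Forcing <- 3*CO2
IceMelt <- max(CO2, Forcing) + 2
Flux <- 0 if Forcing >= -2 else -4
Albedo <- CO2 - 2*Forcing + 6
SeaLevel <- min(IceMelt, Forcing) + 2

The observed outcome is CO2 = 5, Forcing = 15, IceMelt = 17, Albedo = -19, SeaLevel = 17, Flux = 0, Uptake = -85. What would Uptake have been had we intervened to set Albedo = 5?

The intervention breaks the incoming arrows to Albedo: Albedo <- CO2 - 2*Forcing + 6 no longer applies, and Albedo = 5.
Forcing = 3*CO2  [with CO2=5]  = 15
IceMelt = max(CO2, Forcing) + 2  [with CO2=5, Forcing=15]  = 17
SeaLevel = min(IceMelt, Forcing) + 2  [with IceMelt=17, Forcing=15]  = 17
Uptake = -3*SeaLevel + 2*Albedo + 4  [with SeaLevel=17, Albedo=5]  = -37

-37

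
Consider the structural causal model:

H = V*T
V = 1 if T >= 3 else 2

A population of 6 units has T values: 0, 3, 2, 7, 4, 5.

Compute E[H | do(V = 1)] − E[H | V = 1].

do(V=1) breaks V's dependence on T. With V=1 fixed, H across the units is 0, 3, 2, 7, 4, 5, mean 3.5.
E[H|V=1] averages over only the 4 units with V=1 (T = 3, 7, 4, 5): H = 3, 7, 4, 5, mean 4.75.
Difference = 3.5 − 4.75 = -1.25.

-1.25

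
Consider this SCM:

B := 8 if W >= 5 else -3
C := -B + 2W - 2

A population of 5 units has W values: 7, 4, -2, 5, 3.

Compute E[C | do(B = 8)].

do(B=8) breaks B's dependence on W. With B=8 fixed, C across the units is 4, -2, -14, 0, -4, mean -3.2.

-3.2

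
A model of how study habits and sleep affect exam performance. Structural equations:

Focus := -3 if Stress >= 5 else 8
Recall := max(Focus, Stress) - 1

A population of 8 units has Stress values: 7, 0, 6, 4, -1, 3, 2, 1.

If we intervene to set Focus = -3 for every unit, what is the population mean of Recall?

The intervention sets Focus=-3 in all 8 units regardless of Stress. Recomputing Recall per unit gives 6, -1, 5, 3, -2, 2, 1, 0; average 1.75.

1.75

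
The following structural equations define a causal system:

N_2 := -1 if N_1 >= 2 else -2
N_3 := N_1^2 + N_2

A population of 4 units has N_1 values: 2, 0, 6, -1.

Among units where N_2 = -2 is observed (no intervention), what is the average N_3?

Observing N_2=-2 restricts to units where N_2's equation naturally yields -2: N_1 ∈ {0, -1}. In that subpopulation N_3 = -2, -1, mean -1.5.

-1.5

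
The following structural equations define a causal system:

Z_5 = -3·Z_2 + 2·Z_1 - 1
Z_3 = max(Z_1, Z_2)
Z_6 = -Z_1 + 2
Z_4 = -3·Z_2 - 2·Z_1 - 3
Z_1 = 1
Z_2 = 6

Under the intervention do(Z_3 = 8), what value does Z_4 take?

-23

The intervention breaks the incoming arrows to Z_3: Z_3 = max(Z_1, Z_2) no longer applies, and Z_3 = 8.
Z_4 is not downstream of the intervention, so its value is determined by the original equations.
Z_4 = -3·Z_2 - 2·Z_1 - 3  [with Z_2=6, Z_1=1]  = -23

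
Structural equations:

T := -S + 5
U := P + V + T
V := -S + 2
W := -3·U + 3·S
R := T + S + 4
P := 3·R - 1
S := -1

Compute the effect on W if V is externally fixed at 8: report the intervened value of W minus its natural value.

-15

Under do(V=8), the mechanism V := -S + 2 is discarded; V is fixed at 8.
T = -S + 5  [with S=-1]  = 6
R = T + S + 4  [with T=6, S=-1]  = 9
P = 3·R - 1  [with R=9]  = 26
U = P + V + T  [with P=26, V=8, T=6]  = 40
W = -3·U + 3·S  [with U=40, S=-1]  = -123
Without intervention: T = -S + 5  [with S=-1]  = 6; R = T + S + 4  [with T=6, S=-1]  = 9; P = 3·R - 1  [with R=9]  = 26; V = -S + 2  [with S=-1]  = 3; U = P + V + T  [with P=26, V=3, T=6]  = 35; W = -3·U + 3·S  [with U=35, S=-1]  = -108.
Change = -123 − (-108) = -15.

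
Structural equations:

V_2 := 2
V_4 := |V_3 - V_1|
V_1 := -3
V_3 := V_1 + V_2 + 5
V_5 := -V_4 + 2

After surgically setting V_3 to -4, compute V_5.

1

do(V_3=-4) replaces the equation V_3 := V_1 + V_2 + 5 with the constant V_3 = -4.
V_4 = |V_3 - V_1|  [with V_3=-4, V_1=-3]  = 1
V_5 = -V_4 + 2  [with V_4=1]  = 1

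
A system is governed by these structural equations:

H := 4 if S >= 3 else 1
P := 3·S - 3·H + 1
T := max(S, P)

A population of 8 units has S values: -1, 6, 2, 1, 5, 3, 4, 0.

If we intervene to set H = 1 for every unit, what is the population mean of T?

Under do(H=1), H's equation is replaced by H=1 for every unit. Per-unit T: -1, 16, 4, 1, 13, 7, 10, 0. Mean = 6.25.

6.25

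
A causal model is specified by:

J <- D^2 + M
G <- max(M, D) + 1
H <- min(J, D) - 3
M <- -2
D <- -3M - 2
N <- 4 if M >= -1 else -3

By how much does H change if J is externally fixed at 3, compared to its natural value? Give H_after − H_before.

-1

Intervening sets J = 3 and removes its equation (J <- D^2 + M).
D = -3M - 2  [with M=-2]  = 4
H = min(J, D) - 3  [with J=3, D=4]  = 0
Without intervention: D = -3M - 2  [with M=-2]  = 4; J = D^2 + M  [with D=4, M=-2]  = 14; H = min(J, D) - 3  [with J=14, D=4]  = 1.
Change = 0 − 1 = -1.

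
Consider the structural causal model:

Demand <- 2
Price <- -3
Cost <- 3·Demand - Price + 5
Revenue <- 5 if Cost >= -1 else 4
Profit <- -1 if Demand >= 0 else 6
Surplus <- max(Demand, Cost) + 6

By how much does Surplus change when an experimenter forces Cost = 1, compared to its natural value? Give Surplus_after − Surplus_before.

The intervention breaks the incoming arrows to Cost: Cost <- 3·Demand - Price + 5 no longer applies, and Cost = 1.
Surplus = max(Demand, Cost) + 6  [with Demand=2, Cost=1]  = 8
Without intervention: Cost = 3·Demand - Price + 5  [with Demand=2, Price=-3]  = 14; Surplus = max(Demand, Cost) + 6  [with Demand=2, Cost=14]  = 20.
Change = 8 − 20 = -12.

-12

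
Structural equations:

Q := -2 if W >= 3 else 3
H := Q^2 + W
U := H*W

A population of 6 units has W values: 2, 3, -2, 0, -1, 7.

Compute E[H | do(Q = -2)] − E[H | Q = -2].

The intervention sets Q=-2 in all 6 units regardless of W. Recomputing H per unit gives 6, 7, 2, 4, 3, 11; average 5.5.
E[H|Q=-2] averages over only the 2 units with Q=-2 (W = 3, 7): H = 7, 11, mean 9.
Difference = 5.5 − 9 = -3.5.

-3.5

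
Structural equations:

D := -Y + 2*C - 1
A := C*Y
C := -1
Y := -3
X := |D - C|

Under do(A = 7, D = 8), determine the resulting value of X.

Setting A = 7, D = 8 by intervention discards those variables' equations.
X = |D - C|  [with D=8, C=-1]  = 9

9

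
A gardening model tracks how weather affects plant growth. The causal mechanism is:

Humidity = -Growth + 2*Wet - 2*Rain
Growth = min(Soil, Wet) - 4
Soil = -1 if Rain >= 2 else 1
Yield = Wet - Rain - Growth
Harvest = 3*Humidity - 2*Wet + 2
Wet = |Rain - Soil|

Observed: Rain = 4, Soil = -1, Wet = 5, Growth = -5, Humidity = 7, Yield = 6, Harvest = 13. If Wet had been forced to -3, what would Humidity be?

do(Wet=-3) replaces the equation Wet = |Rain - Soil| with the constant Wet = -3.
Soil = -1 if Rain >= 2 else 1  [with Rain=4]  = -1
Growth = min(Soil, Wet) - 4  [with Soil=-1, Wet=-3]  = -7
Humidity = -Growth + 2*Wet - 2*Rain  [with Growth=-7, Wet=-3, Rain=4]  = -7

-7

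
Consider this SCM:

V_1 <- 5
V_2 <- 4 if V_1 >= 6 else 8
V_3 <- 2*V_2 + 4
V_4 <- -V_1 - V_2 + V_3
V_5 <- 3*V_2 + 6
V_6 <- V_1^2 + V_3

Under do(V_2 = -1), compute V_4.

Under do(V_2=-1), the mechanism V_2 <- 4 if V_1 >= 6 else 8 is discarded; V_2 is fixed at -1.
V_3 = 2*V_2 + 4  [with V_2=-1]  = 2
V_4 = -V_1 - V_2 + V_3  [with V_1=5, V_2=-1, V_3=2]  = -2

-2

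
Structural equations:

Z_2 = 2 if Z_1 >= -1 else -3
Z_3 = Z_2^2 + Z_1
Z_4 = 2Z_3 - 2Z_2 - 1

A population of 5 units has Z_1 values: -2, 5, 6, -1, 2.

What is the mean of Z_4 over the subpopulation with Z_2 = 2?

9

E[Z_4|Z_2=2] averages over only the 4 units with Z_2=2 (Z_1 = 5, 6, -1, 2): Z_4 = 13, 15, 1, 7, mean 9.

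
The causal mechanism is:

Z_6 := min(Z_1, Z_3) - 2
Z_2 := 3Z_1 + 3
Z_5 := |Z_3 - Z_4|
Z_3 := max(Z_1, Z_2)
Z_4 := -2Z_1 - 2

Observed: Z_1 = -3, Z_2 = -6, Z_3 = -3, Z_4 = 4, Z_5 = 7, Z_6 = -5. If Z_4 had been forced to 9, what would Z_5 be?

12

Intervening sets Z_4 = 9 and removes its equation (Z_4 := -2Z_1 - 2).
Z_2 = 3Z_1 + 3  [with Z_1=-3]  = -6
Z_3 = max(Z_1, Z_2)  [with Z_1=-3, Z_2=-6]  = -3
Z_5 = |Z_3 - Z_4|  [with Z_3=-3, Z_4=9]  = 12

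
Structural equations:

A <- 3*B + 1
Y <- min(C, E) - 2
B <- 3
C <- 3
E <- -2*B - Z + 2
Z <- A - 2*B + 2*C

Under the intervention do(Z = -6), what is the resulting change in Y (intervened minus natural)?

Under do(Z=-6), the mechanism Z <- A - 2*B + 2*C is discarded; Z is fixed at -6.
E = -2*B - Z + 2  [with B=3, Z=-6]  = 2
Y = min(C, E) - 2  [with C=3, E=2]  = 0
Without intervention: A = 3*B + 1  [with B=3]  = 10; Z = A - 2*B + 2*C  [with A=10, B=3, C=3]  = 10; E = -2*B - Z + 2  [with B=3, Z=10]  = -14; Y = min(C, E) - 2  [with C=3, E=-14]  = -16.
Change = 0 − (-16) = 16.

16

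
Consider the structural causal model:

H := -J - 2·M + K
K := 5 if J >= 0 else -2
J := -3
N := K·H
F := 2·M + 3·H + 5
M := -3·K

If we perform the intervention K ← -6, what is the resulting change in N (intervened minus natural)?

212

Under do(K=-6), the mechanism K := 5 if J >= 0 else -2 is discarded; K is fixed at -6.
M = -3·K  [with K=-6]  = 18
H = -J - 2·M + K  [with J=-3, M=18, K=-6]  = -39
N = K·H  [with K=-6, H=-39]  = 234
Without intervention: K = 5 if J >= 0 else -2  [with J=-3]  = -2; M = -3·K  [with K=-2]  = 6; H = -J - 2·M + K  [with J=-3, M=6, K=-2]  = -11; N = K·H  [with K=-2, H=-11]  = 22.
Change = 234 − 22 = 212.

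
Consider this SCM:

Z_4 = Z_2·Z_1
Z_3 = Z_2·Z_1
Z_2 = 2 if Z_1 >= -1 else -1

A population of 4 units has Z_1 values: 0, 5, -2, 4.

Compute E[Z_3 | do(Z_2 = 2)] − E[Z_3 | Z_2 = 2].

-2.5

The intervention sets Z_2=2 in all 4 units regardless of Z_1. Recomputing Z_3 per unit gives 0, 10, -4, 8; average 3.5.
Conditioning on Z_2=2 selects the 3 unit(s) with Z_1 ∈ {0, 5, 4}. Their Z_3 values: 0, 10, 8. Mean = 6.
Difference = 3.5 − 6 = -2.5.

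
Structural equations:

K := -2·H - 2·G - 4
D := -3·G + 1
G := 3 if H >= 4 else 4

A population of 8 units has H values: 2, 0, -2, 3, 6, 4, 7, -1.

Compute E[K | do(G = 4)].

-16.75

The intervention sets G=4 in all 8 units regardless of H. Recomputing K per unit gives -16, -12, -8, -18, -24, -20, -26, -10; average -16.75.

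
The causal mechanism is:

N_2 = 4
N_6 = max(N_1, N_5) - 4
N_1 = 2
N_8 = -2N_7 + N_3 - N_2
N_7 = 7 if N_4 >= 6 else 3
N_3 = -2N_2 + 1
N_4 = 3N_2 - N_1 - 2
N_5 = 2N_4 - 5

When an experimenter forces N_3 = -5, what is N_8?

The intervention breaks the incoming arrows to N_3: N_3 = -2N_2 + 1 no longer applies, and N_3 = -5.
N_4 = 3N_2 - N_1 - 2  [with N_2=4, N_1=2]  = 8
N_7 = 7 if N_4 >= 6 else 3  [with N_4=8]  = 7
N_8 = -2N_7 + N_3 - N_2  [with N_7=7, N_3=-5, N_2=4]  = -23

-23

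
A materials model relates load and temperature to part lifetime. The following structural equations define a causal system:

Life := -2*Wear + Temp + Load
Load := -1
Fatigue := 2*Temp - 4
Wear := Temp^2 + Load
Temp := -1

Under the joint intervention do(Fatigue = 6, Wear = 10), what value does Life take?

The joint intervention fixes Fatigue = 6, Wear = 10, removing each variable's own equation.
Life = -2*Wear + Temp + Load  [with Wear=10, Temp=-1, Load=-1]  = -22

-22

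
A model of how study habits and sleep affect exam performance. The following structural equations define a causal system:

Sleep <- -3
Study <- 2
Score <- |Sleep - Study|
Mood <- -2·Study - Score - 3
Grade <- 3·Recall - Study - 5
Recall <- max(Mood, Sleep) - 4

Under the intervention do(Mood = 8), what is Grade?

5

Under do(Mood=8), the mechanism Mood <- -2·Study - Score - 3 is discarded; Mood is fixed at 8.
Recall = max(Mood, Sleep) - 4  [with Mood=8, Sleep=-3]  = 4
Grade = 3·Recall - Study - 5  [with Recall=4, Study=2]  = 5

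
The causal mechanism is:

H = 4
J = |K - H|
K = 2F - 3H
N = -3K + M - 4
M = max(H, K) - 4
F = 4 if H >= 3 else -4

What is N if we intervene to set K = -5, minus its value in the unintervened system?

3

The intervention breaks the incoming arrows to K: K = 2F - 3H no longer applies, and K = -5.
M = max(H, K) - 4  [with H=4, K=-5]  = 0
N = -3K + M - 4  [with K=-5, M=0]  = 11
Without intervention: F = 4 if H >= 3 else -4  [with H=4]  = 4; K = 2F - 3H  [with F=4, H=4]  = -4; M = max(H, K) - 4  [with H=4, K=-4]  = 0; N = -3K + M - 4  [with K=-4, M=0]  = 8.
Change = 11 − 8 = 3.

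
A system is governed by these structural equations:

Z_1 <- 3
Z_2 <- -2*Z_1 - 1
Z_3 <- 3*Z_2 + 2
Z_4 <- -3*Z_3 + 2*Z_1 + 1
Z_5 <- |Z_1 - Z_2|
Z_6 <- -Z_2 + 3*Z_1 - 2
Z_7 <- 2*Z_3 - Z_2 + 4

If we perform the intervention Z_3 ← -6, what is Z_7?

The intervention breaks the incoming arrows to Z_3: Z_3 <- 3*Z_2 + 2 no longer applies, and Z_3 = -6.
Z_2 = -2*Z_1 - 1  [with Z_1=3]  = -7
Z_7 = 2*Z_3 - Z_2 + 4  [with Z_3=-6, Z_2=-7]  = -1

-1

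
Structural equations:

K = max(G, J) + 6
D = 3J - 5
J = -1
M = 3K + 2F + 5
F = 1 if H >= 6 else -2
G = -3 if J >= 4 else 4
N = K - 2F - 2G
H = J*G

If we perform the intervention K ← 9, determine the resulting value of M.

The intervention breaks the incoming arrows to K: K = max(G, J) + 6 no longer applies, and K = 9.
G = -3 if J >= 4 else 4  [with J=-1]  = 4
H = J*G  [with J=-1, G=4]  = -4
F = 1 if H >= 6 else -2  [with H=-4]  = -2
M = 3K + 2F + 5  [with K=9, F=-2]  = 28

28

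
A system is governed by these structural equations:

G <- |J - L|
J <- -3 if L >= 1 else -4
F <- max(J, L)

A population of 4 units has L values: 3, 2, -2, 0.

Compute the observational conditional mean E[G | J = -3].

Conditioning on J=-3 selects the 2 unit(s) with L ∈ {3, 2}. Their G values: 6, 5. Mean = 5.5.

5.5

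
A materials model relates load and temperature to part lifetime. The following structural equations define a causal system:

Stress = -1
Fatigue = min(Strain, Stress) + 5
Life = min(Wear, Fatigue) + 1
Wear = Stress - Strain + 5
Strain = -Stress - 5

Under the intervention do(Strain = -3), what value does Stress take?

-1

Under do(Strain=-3), the mechanism Strain = -Stress - 5 is discarded; Strain is fixed at -3.
Stress is not downstream of the intervention, so its value is determined by the original equations.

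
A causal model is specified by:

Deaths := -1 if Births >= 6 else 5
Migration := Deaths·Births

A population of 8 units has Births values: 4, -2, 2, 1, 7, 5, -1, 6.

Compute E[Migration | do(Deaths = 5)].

The intervention sets Deaths=5 in all 8 units regardless of Births. Recomputing Migration per unit gives 20, -10, 10, 5, 35, 25, -5, 30; average 13.75.

13.75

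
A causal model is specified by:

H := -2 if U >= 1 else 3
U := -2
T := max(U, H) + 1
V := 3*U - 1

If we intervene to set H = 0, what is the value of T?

1

The intervention breaks the incoming arrows to H: H := -2 if U >= 1 else 3 no longer applies, and H = 0.
T = max(U, H) + 1  [with U=-2, H=0]  = 1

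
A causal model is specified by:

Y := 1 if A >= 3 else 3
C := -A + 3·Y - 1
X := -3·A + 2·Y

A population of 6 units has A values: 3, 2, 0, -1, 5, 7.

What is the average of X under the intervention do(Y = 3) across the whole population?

do(Y=3) breaks Y's dependence on A. With Y=3 fixed, X across the units is -3, 0, 6, 9, -9, -15, mean -2.

-2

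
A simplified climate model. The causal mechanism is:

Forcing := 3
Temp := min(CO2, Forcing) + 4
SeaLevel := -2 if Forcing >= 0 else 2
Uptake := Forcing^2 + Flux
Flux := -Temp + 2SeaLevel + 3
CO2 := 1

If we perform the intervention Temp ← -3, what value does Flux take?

2

do(Temp=-3) replaces the equation Temp := min(CO2, Forcing) + 4 with the constant Temp = -3.
SeaLevel = -2 if Forcing >= 0 else 2  [with Forcing=3]  = -2
Flux = -Temp + 2SeaLevel + 3  [with Temp=-3, SeaLevel=-2]  = 2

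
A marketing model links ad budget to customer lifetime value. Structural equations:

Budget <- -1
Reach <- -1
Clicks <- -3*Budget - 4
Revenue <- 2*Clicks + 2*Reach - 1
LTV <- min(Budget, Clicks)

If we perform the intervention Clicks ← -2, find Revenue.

The intervention breaks the incoming arrows to Clicks: Clicks <- -3*Budget - 4 no longer applies, and Clicks = -2.
Revenue = 2*Clicks + 2*Reach - 1  [with Clicks=-2, Reach=-1]  = -7

-7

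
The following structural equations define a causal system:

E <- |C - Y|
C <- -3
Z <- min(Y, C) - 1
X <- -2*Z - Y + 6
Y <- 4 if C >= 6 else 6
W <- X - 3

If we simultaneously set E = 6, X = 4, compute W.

Setting E = 6, X = 4 by intervention discards those variables' equations.
W = X - 3  [with X=4]  = 1

1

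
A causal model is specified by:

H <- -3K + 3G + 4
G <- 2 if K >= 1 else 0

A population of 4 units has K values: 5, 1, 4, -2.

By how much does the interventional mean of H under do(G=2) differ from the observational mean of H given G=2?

Every unit gets G=2 under the intervention. H values become -5, 7, -2, 16; E[H|do(G=2)] = 4.
Observing G=2 restricts to units where G's equation naturally yields 2: K ∈ {5, 1, 4}. In that subpopulation H = -5, 7, -2, mean 0.
Difference = 4 − 0 = 4.

4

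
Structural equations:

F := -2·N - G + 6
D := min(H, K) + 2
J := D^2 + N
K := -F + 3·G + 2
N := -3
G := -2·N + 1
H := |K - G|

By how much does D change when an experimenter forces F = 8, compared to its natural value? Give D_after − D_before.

-3

The intervention breaks the incoming arrows to F: F := -2·N - G + 6 no longer applies, and F = 8.
G = -2·N + 1  [with N=-3]  = 7
K = -F + 3·G + 2  [with F=8, G=7]  = 15
H = |K - G|  [with K=15, G=7]  = 8
D = min(H, K) + 2  [with H=8, K=15]  = 10
Without intervention: G = -2·N + 1  [with N=-3]  = 7; F = -2·N - G + 6  [with N=-3, G=7]  = 5; K = -F + 3·G + 2  [with F=5, G=7]  = 18; H = |K - G|  [with K=18, G=7]  = 11; D = min(H, K) + 2  [with H=11, K=18]  = 13.
Change = 10 − 13 = -3.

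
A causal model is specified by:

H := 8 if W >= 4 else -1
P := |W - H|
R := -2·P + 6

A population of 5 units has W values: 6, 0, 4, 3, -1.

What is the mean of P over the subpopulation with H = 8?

Conditioning on H=8 selects the 2 unit(s) with W ∈ {6, 4}. Their P values: 2, 4. Mean = 3.

3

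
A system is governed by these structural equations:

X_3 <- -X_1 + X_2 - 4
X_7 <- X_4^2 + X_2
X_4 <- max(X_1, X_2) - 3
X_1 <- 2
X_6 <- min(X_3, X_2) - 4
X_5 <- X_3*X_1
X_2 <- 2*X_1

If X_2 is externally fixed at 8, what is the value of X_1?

2

Under do(X_2=8), the mechanism X_2 <- 2*X_1 is discarded; X_2 is fixed at 8.
X_1 is not downstream of the intervention, so its value is determined by the original equations.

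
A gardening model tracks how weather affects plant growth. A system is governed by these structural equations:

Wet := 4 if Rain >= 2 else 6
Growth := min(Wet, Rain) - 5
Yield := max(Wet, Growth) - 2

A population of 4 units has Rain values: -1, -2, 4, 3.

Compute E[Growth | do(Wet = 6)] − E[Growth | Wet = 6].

do(Wet=6) breaks Wet's dependence on Rain. With Wet=6 fixed, Growth across the units is -6, -7, -1, -2, mean -4.
Observing Wet=6 restricts to units where Wet's equation naturally yields 6: Rain ∈ {-1, -2}. In that subpopulation Growth = -6, -7, mean -6.5.
Difference = -4 − (-6.5) = 2.5.

2.5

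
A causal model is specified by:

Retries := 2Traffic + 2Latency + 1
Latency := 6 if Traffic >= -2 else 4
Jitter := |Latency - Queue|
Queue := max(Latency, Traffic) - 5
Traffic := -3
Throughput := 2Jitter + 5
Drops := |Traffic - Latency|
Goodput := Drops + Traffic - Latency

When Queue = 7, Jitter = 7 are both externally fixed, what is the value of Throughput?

19

Under do(Queue = 7, Jitter = 7), each intervened variable's structural equation is replaced by its fixed value.
Throughput = 2Jitter + 5  [with Jitter=7]  = 19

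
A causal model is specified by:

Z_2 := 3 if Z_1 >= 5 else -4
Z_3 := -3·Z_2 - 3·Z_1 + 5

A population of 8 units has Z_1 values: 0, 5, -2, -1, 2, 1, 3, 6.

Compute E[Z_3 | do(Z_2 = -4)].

11.75

Every unit gets Z_2=-4 under the intervention. Z_3 values become 17, 2, 23, 20, 11, 14, 8, -1; E[Z_3|do(Z_2=-4)] = 11.75.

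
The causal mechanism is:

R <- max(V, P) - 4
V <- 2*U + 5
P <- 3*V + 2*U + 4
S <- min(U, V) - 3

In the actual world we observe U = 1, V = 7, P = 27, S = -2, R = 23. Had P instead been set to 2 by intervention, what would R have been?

3

do(P=2) replaces the equation P <- 3*V + 2*U + 4 with the constant P = 2.
V = 2*U + 5  [with U=1]  = 7
R = max(V, P) - 4  [with V=7, P=2]  = 3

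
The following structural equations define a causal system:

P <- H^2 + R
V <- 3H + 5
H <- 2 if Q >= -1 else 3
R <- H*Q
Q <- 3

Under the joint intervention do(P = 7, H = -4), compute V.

The joint intervention fixes P = 7, H = -4, removing each variable's own equation.
V = 3H + 5  [with H=-4]  = -7

-7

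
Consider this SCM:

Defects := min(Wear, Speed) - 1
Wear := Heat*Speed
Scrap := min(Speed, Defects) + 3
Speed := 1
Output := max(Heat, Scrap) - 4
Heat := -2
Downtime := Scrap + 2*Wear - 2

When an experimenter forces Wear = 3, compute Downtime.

The intervention breaks the incoming arrows to Wear: Wear := Heat*Speed no longer applies, and Wear = 3.
Defects = min(Wear, Speed) - 1  [with Wear=3, Speed=1]  = 0
Scrap = min(Speed, Defects) + 3  [with Speed=1, Defects=0]  = 3
Downtime = Scrap + 2*Wear - 2  [with Scrap=3, Wear=3]  = 7

7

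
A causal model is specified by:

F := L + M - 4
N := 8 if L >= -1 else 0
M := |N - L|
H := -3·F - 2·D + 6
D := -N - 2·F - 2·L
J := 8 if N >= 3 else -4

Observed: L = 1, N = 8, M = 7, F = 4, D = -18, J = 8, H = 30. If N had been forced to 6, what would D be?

-12

do(N=6) replaces the equation N := 8 if L >= -1 else 0 with the constant N = 6.
M = |N - L|  [with N=6, L=1]  = 5
F = L + M - 4  [with L=1, M=5]  = 2
D = -N - 2·F - 2·L  [with N=6, F=2, L=1]  = -12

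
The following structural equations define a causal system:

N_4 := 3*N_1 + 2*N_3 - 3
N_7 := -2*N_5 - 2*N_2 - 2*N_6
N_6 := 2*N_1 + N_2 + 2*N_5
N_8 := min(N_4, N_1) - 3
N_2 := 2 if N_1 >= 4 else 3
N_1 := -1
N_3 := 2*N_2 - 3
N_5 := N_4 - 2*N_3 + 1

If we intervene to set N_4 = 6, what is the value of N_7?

-14

The intervention breaks the incoming arrows to N_4: N_4 := 3*N_1 + 2*N_3 - 3 no longer applies, and N_4 = 6.
N_2 = 2 if N_1 >= 4 else 3  [with N_1=-1]  = 3
N_3 = 2*N_2 - 3  [with N_2=3]  = 3
N_5 = N_4 - 2*N_3 + 1  [with N_4=6, N_3=3]  = 1
N_6 = 2*N_1 + N_2 + 2*N_5  [with N_1=-1, N_2=3, N_5=1]  = 3
N_7 = -2*N_5 - 2*N_2 - 2*N_6  [with N_5=1, N_2=3, N_6=3]  = -14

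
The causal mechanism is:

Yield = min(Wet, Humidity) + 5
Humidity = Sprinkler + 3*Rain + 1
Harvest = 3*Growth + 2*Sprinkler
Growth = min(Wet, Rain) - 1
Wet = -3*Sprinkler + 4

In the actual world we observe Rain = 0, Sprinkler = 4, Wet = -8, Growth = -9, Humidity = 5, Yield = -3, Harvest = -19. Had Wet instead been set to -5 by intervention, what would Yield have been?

The intervention breaks the incoming arrows to Wet: Wet = -3*Sprinkler + 4 no longer applies, and Wet = -5.
Humidity = Sprinkler + 3*Rain + 1  [with Sprinkler=4, Rain=0]  = 5
Yield = min(Wet, Humidity) + 5  [with Wet=-5, Humidity=5]  = 0

0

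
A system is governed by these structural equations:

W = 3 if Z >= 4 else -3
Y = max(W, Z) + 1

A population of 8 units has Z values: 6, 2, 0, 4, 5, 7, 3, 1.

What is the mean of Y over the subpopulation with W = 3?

6.5

E[Y|W=3] averages over only the 4 units with W=3 (Z = 6, 4, 5, 7): Y = 7, 5, 6, 8, mean 6.5.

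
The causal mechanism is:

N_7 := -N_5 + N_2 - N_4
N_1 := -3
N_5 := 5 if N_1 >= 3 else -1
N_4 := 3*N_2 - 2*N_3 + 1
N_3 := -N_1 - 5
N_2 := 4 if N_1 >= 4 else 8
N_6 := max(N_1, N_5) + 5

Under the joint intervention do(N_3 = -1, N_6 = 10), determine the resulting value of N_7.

-18

Under do(N_3 = -1, N_6 = 10), each intervened variable's structural equation is replaced by its fixed value.
N_2 = 4 if N_1 >= 4 else 8  [with N_1=-3]  = 8
N_4 = 3*N_2 - 2*N_3 + 1  [with N_2=8, N_3=-1]  = 27
N_5 = 5 if N_1 >= 3 else -1  [with N_1=-3]  = -1
N_7 = -N_5 + N_2 - N_4  [with N_5=-1, N_2=8, N_4=27]  = -18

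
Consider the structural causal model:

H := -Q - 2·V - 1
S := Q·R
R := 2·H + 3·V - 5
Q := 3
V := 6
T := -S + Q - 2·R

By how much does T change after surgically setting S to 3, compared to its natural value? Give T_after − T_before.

-60

The intervention breaks the incoming arrows to S: S := Q·R no longer applies, and S = 3.
H = -Q - 2·V - 1  [with Q=3, V=6]  = -16
R = 2·H + 3·V - 5  [with H=-16, V=6]  = -19
T = -S + Q - 2·R  [with S=3, Q=3, R=-19]  = 38
Without intervention: H = -Q - 2·V - 1  [with Q=3, V=6]  = -16; R = 2·H + 3·V - 5  [with H=-16, V=6]  = -19; S = Q·R  [with Q=3, R=-19]  = -57; T = -S + Q - 2·R  [with S=-57, Q=3, R=-19]  = 98.
Change = 38 − 98 = -60.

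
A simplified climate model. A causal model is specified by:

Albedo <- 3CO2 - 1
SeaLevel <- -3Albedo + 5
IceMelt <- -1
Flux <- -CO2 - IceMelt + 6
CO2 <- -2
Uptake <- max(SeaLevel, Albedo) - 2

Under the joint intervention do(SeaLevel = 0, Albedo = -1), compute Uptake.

The joint intervention fixes SeaLevel = 0, Albedo = -1, removing each variable's own equation.
Uptake = max(SeaLevel, Albedo) - 2  [with SeaLevel=0, Albedo=-1]  = -2

-2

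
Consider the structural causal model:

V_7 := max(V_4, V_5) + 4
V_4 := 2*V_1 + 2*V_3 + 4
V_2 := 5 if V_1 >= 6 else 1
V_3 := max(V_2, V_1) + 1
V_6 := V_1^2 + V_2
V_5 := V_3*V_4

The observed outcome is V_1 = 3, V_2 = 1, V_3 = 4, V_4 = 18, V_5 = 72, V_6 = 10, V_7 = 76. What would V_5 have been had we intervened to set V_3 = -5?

0

do(V_3=-5) replaces the equation V_3 := max(V_2, V_1) + 1 with the constant V_3 = -5.
V_4 = 2*V_1 + 2*V_3 + 4  [with V_1=3, V_3=-5]  = 0
V_5 = V_3*V_4  [with V_3=-5, V_4=0]  = 0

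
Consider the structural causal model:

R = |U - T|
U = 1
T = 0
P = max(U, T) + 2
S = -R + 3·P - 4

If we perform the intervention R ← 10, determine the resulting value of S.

-5

Intervening sets R = 10 and removes its equation (R = |U - T|).
P = max(U, T) + 2  [with U=1, T=0]  = 3
S = -R + 3·P - 4  [with R=10, P=3]  = -5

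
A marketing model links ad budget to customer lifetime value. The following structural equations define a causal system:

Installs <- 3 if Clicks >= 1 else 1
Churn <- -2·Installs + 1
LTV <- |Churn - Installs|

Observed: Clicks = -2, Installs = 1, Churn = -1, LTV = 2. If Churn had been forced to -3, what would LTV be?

The intervention breaks the incoming arrows to Churn: Churn <- -2·Installs + 1 no longer applies, and Churn = -3.
Installs = 3 if Clicks >= 1 else 1  [with Clicks=-2]  = 1
LTV = |Churn - Installs|  [with Churn=-3, Installs=1]  = 4

4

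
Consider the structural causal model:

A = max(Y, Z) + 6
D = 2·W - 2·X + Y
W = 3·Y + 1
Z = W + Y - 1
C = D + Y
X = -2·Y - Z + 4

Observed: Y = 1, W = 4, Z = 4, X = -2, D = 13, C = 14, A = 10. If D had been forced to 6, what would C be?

The intervention breaks the incoming arrows to D: D = 2·W - 2·X + Y no longer applies, and D = 6.
C = D + Y  [with D=6, Y=1]  = 7

7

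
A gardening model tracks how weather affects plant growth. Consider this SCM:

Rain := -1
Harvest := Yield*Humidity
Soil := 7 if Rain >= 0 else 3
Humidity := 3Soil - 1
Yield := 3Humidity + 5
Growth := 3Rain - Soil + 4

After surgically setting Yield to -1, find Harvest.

The intervention breaks the incoming arrows to Yield: Yield := 3Humidity + 5 no longer applies, and Yield = -1.
Soil = 7 if Rain >= 0 else 3  [with Rain=-1]  = 3
Humidity = 3Soil - 1  [with Soil=3]  = 8
Harvest = Yield*Humidity  [with Yield=-1, Humidity=8]  = -8

-8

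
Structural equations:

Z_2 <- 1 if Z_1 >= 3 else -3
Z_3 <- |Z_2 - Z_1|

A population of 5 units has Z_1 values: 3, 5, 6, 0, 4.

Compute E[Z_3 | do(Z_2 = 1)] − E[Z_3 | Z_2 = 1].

do(Z_2=1) breaks Z_2's dependence on Z_1. With Z_2=1 fixed, Z_3 across the units is 2, 4, 5, 1, 3, mean 3.
E[Z_3|Z_2=1] averages over only the 4 units with Z_2=1 (Z_1 = 3, 5, 6, 4): Z_3 = 2, 4, 5, 3, mean 3.5.
Difference = 3 − 3.5 = -0.5.

-0.5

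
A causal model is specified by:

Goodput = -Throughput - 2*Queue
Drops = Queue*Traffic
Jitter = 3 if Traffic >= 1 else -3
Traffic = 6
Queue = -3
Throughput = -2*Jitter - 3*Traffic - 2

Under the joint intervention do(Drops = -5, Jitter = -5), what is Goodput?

16

Setting Drops = -5, Jitter = -5 by intervention discards those variables' equations.
Throughput = -2*Jitter - 3*Traffic - 2  [with Jitter=-5, Traffic=6]  = -10
Goodput = -Throughput - 2*Queue  [with Throughput=-10, Queue=-3]  = 16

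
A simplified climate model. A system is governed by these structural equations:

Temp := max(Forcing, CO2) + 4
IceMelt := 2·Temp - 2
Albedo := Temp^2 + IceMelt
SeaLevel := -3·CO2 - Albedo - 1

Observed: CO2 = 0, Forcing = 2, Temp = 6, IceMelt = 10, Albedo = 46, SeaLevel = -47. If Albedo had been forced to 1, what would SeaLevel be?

The intervention breaks the incoming arrows to Albedo: Albedo := Temp^2 + IceMelt no longer applies, and Albedo = 1.
SeaLevel = -3·CO2 - Albedo - 1  [with CO2=0, Albedo=1]  = -2

-2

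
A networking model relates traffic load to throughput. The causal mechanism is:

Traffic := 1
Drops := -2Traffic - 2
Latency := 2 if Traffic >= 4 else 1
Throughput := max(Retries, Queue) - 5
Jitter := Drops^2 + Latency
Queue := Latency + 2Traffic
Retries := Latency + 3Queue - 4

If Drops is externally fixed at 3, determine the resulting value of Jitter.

Under do(Drops=3), the mechanism Drops := -2Traffic - 2 is discarded; Drops is fixed at 3.
Latency = 2 if Traffic >= 4 else 1  [with Traffic=1]  = 1
Jitter = Drops^2 + Latency  [with Drops=3, Latency=1]  = 10

10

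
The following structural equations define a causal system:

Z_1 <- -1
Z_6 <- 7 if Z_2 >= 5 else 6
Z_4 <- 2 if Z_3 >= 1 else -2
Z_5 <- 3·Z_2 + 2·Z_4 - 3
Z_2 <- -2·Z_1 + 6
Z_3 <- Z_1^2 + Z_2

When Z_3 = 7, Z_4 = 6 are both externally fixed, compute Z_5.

Setting Z_3 = 7, Z_4 = 6 by intervention discards those variables' equations.
Z_2 = -2·Z_1 + 6  [with Z_1=-1]  = 8
Z_5 = 3·Z_2 + 2·Z_4 - 3  [with Z_2=8, Z_4=6]  = 33

33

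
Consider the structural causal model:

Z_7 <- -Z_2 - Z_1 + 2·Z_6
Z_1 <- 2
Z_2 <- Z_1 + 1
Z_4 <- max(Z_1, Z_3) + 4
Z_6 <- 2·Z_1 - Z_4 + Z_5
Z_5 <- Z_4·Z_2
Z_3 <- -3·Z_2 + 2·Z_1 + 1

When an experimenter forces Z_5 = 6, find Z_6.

The intervention breaks the incoming arrows to Z_5: Z_5 <- Z_4·Z_2 no longer applies, and Z_5 = 6.
Z_2 = Z_1 + 1  [with Z_1=2]  = 3
Z_3 = -3·Z_2 + 2·Z_1 + 1  [with Z_2=3, Z_1=2]  = -4
Z_4 = max(Z_1, Z_3) + 4  [with Z_1=2, Z_3=-4]  = 6
Z_6 = 2·Z_1 - Z_4 + Z_5  [with Z_1=2, Z_4=6, Z_5=6]  = 4

4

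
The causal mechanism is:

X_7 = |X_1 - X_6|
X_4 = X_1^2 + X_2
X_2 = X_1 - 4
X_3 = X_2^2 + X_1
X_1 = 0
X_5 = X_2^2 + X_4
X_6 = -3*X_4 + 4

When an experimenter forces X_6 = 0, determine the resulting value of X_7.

0

Intervening sets X_6 = 0 and removes its equation (X_6 = -3*X_4 + 4).
X_7 = |X_1 - X_6|  [with X_1=0, X_6=0]  = 0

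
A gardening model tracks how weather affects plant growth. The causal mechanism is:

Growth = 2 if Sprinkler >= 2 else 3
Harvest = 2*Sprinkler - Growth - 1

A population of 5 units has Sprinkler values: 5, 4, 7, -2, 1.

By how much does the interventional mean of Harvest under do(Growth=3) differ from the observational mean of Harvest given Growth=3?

7

do(Growth=3) breaks Growth's dependence on Sprinkler. With Growth=3 fixed, Harvest across the units is 6, 4, 10, -8, -2, mean 2.
Conditioning on Growth=3 selects the 2 unit(s) with Sprinkler ∈ {-2, 1}. Their Harvest values: -8, -2. Mean = -5.
Difference = 2 − (-5) = 7.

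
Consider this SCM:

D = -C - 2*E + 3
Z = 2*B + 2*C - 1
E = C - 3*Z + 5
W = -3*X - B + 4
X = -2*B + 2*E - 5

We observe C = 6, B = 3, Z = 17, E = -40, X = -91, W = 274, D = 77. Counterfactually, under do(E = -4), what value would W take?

Under do(E=-4), the mechanism E = C - 3*Z + 5 is discarded; E is fixed at -4.
X = -2*B + 2*E - 5  [with B=3, E=-4]  = -19
W = -3*X - B + 4  [with X=-19, B=3]  = 58

58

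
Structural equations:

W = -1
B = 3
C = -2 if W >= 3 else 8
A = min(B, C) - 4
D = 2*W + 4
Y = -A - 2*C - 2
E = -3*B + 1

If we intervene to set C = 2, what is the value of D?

do(C=2) replaces the equation C = -2 if W >= 3 else 8 with the constant C = 2.
D is not downstream of the intervention, so its value is determined by the original equations.
D = 2*W + 4  [with W=-1]  = 2

2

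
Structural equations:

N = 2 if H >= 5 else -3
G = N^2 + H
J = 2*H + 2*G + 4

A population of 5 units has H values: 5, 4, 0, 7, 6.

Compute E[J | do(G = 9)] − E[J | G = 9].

do(G=9) breaks G's dependence on H. With G=9 fixed, J across the units is 32, 30, 22, 36, 34, mean 30.8.
E[J|G=9] averages over only the 2 units with G=9 (H = 5, 0): J = 32, 22, mean 27.
Difference = 30.8 − 27 = 3.8.

3.8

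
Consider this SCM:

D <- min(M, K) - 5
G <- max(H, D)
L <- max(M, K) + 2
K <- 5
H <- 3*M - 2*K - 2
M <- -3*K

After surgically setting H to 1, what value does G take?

1

The intervention breaks the incoming arrows to H: H <- 3*M - 2*K - 2 no longer applies, and H = 1.
M = -3*K  [with K=5]  = -15
D = min(M, K) - 5  [with M=-15, K=5]  = -20
G = max(H, D)  [with H=1, D=-20]  = 1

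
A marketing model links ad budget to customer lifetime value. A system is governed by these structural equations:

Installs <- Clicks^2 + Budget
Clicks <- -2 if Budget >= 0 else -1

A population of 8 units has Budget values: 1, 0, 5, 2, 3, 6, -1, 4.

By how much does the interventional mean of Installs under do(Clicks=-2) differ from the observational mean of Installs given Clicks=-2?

-0.5

Every unit gets Clicks=-2 under the intervention. Installs values become 5, 4, 9, 6, 7, 10, 3, 8; E[Installs|do(Clicks=-2)] = 6.5.
Conditioning on Clicks=-2 selects the 7 unit(s) with Budget ∈ {1, 0, 5, 2, 3, 6, 4}. Their Installs values: 5, 4, 9, 6, 7, 10, 8. Mean = 7.
Difference = 6.5 − 7 = -0.5.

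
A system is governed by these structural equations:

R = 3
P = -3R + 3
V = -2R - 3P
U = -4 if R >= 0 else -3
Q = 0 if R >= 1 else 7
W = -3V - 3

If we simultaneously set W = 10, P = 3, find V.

-15

The joint intervention fixes W = 10, P = 3, removing each variable's own equation.
V = -2R - 3P  [with R=3, P=3]  = -15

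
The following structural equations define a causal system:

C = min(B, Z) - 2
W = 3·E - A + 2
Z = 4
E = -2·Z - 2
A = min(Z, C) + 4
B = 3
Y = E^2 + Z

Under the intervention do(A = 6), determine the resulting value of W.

The intervention breaks the incoming arrows to A: A = min(Z, C) + 4 no longer applies, and A = 6.
E = -2·Z - 2  [with Z=4]  = -10
W = 3·E - A + 2  [with E=-10, A=6]  = -34

-34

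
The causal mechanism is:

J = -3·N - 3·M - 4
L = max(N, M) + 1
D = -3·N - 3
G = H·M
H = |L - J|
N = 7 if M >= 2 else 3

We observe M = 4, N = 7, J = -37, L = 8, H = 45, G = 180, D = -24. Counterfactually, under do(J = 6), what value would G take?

The intervention breaks the incoming arrows to J: J = -3·N - 3·M - 4 no longer applies, and J = 6.
N = 7 if M >= 2 else 3  [with M=4]  = 7
L = max(N, M) + 1  [with N=7, M=4]  = 8
H = |L - J|  [with L=8, J=6]  = 2
G = H·M  [with H=2, M=4]  = 8

8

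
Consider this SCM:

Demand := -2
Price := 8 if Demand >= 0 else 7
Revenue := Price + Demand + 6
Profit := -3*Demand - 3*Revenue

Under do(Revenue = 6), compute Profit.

The intervention breaks the incoming arrows to Revenue: Revenue := Price + Demand + 6 no longer applies, and Revenue = 6.
Profit = -3*Demand - 3*Revenue  [with Demand=-2, Revenue=6]  = -12

-12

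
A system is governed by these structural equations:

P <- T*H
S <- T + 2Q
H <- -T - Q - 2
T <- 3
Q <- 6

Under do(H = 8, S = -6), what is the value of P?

The joint intervention fixes H = 8, S = -6, removing each variable's own equation.
P = T*H  [with T=3, H=8]  = 24

24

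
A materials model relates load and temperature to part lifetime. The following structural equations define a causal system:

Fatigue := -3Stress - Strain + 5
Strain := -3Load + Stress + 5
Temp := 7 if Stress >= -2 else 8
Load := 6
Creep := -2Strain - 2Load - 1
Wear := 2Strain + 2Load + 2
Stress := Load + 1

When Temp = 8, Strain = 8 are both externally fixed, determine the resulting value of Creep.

-29

The joint intervention fixes Temp = 8, Strain = 8, removing each variable's own equation.
Creep = -2Strain - 2Load - 1  [with Strain=8, Load=6]  = -29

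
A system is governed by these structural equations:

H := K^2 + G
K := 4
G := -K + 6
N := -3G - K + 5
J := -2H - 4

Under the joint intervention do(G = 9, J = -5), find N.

Setting G = 9, J = -5 by intervention discards those variables' equations.
N = -3G - K + 5  [with G=9, K=4]  = -26

-26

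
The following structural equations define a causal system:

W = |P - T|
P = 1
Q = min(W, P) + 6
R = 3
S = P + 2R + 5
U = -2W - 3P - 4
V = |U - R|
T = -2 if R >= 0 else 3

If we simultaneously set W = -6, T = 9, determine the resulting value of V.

Under do(W = -6, T = 9), each intervened variable's structural equation is replaced by its fixed value.
U = -2W - 3P - 4  [with W=-6, P=1]  = 5
V = |U - R|  [with U=5, R=3]  = 2

2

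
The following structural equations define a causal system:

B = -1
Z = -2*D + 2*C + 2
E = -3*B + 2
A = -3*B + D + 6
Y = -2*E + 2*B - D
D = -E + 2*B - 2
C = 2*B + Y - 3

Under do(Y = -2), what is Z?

6

Under do(Y=-2), the mechanism Y = -2*E + 2*B - D is discarded; Y is fixed at -2.
E = -3*B + 2  [with B=-1]  = 5
D = -E + 2*B - 2  [with E=5, B=-1]  = -9
C = 2*B + Y - 3  [with B=-1, Y=-2]  = -7
Z = -2*D + 2*C + 2  [with D=-9, C=-7]  = 6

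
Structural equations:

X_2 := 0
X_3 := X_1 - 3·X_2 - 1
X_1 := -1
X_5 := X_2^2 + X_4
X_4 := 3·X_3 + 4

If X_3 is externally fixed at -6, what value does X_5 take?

-14

do(X_3=-6) replaces the equation X_3 := X_1 - 3·X_2 - 1 with the constant X_3 = -6.
X_4 = 3·X_3 + 4  [with X_3=-6]  = -14
X_5 = X_2^2 + X_4  [with X_2=0, X_4=-14]  = -14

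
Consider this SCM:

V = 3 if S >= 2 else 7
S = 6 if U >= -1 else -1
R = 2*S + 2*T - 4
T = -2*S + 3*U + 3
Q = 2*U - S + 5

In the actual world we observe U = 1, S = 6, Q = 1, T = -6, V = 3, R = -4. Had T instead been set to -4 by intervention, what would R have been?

Under do(T=-4), the mechanism T = -2*S + 3*U + 3 is discarded; T is fixed at -4.
S = 6 if U >= -1 else -1  [with U=1]  = 6
R = 2*S + 2*T - 4  [with S=6, T=-4]  = 0

0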